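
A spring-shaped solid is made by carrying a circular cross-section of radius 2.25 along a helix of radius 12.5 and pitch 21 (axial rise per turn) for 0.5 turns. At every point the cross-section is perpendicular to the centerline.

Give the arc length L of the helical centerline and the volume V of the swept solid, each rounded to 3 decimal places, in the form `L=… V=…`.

2πR = 2π·12.5 = 78.539816
per-turn = √(78.539816² + 21²) = √(6168.5028 + 441) = √6609.5028 = 81.298848
L = 0.5 × 81.298848 = 40.649424
V = π·2.25² × L = 15.904313 × 40.649424 = 646.501158

L=40.649 V=646.501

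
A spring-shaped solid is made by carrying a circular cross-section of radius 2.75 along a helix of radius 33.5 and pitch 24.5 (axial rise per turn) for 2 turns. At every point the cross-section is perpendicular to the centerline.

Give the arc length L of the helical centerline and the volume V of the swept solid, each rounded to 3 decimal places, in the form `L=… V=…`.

L=423.816 V=10069.135

2πR = 2π·33.5 = 210.486708
per-turn = √(210.486708² + 24.5²) = √(44304.6542 + 600.25) = √44904.9042 = 211.907773
L = 2 × 211.907773 = 423.815546
V = π·2.75² × L = 23.758294 × 423.815546 = 10069.134520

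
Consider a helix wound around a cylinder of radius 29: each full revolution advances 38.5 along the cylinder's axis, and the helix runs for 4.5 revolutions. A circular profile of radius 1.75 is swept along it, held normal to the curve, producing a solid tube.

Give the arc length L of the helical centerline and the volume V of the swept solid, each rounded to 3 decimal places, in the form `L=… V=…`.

2πR = 2π·29 = 182.212374
per-turn = √(182.212374² + 38.5²) = √(33201.3492 + 1482.25) = √34683.5992 = 186.235333
L = 4.5 × 186.235333 = 838.058998
V = π·1.75² × L = 9.621128 × 838.058998 = 8063.072472

L=838.059 V=8063.072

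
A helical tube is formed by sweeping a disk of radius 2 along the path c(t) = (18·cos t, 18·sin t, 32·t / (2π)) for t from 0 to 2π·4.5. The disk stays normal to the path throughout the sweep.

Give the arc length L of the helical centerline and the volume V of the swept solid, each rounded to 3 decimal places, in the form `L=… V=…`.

L=528.918 V=6646.575

2πR = 2π·18 = 113.097336
per-turn = √(113.097336² + 32²) = √(12791.0073 + 1024) = √13815.0073 = 117.537259
L = 4.5 × 117.537259 = 528.917666
V = π·2² × L = 12.566371 × 528.917666 = 6646.575421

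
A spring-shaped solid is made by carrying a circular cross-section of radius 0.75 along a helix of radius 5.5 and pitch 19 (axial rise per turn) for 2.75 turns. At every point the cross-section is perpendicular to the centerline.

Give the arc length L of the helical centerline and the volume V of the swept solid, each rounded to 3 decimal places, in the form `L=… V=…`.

2πR = 2π·5.5 = 34.557519
per-turn = √(34.557519² + 19²) = √(1194.2221 + 361) = √1555.2221 = 39.436305
L = 2.75 × 39.436305 = 108.449838
V = π·0.75² × L = 1.767146 × 108.449838 = 191.646683

L=108.450 V=191.647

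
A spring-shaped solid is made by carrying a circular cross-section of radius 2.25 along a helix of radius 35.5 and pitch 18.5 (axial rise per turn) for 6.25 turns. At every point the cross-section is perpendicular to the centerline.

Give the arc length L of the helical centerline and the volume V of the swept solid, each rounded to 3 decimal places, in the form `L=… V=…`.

L=1398.868 V=22248.042

2πR = 2π·35.5 = 223.053078
per-turn = √(223.053078² + 18.5²) = √(49752.6758 + 342.25) = √50094.9258 = 223.818958
L = 6.25 × 223.818958 = 1398.868485
V = π·2.25² × L = 15.904313 × 1398.868485 = 22248.041965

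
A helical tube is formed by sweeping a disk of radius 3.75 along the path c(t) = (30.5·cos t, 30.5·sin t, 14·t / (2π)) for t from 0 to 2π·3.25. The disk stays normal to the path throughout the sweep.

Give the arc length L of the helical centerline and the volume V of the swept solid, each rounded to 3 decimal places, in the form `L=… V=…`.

L=624.481 V=27588.705

2πR = 2π·30.5 = 191.637152
per-turn = √(191.637152² + 14²) = √(36724.7980 + 196) = √36920.7980 = 192.147854
L = 3.25 × 192.147854 = 624.480527
V = π·3.75² × L = 44.178647 × 624.480527 = 27588.704569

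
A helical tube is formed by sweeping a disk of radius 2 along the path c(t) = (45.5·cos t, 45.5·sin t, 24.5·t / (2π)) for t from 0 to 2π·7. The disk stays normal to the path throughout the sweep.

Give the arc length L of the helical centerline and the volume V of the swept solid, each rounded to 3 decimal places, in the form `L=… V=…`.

2πR = 2π·45.5 = 285.884931
per-turn = √(285.884931² + 24.5²) = √(81730.1940 + 600.25) = √82330.4440 = 286.932821
L = 7 × 286.932821 = 2008.529750
V = π·2² × L = 12.566371 × 2008.529750 = 25239.929233

L=2008.530 V=25239.929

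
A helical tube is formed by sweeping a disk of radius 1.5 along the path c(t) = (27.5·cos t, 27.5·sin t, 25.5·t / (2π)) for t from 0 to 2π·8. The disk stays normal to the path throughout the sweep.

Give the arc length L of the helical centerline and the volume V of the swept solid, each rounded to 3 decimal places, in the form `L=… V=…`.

2πR = 2π·27.5 = 172.787596
per-turn = √(172.787596² + 25.5²) = √(29855.5533 + 650.25) = √30505.8033 = 174.659106
L = 8 × 174.659106 = 1397.272848
V = π·1.5² × L = 7.068583 × 1397.272848 = 9876.739758

L=1397.273 V=9876.740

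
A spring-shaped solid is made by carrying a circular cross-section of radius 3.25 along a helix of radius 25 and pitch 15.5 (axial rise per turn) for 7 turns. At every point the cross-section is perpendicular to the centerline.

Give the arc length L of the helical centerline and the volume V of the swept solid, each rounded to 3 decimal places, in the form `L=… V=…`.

2πR = 2π·25 = 157.079633
per-turn = √(157.079633² + 15.5²) = √(24674.0110 + 240.25) = √24914.2610 = 157.842520
L = 7 × 157.842520 = 1104.897637
V = π·3.25² × L = 33.183072 × 1104.897637 = 36663.898300

L=1104.898 V=36663.898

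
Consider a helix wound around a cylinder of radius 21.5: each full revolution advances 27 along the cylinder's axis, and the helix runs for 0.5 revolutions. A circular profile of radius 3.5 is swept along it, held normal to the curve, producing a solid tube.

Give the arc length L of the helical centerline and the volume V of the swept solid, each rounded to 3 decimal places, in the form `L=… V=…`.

2πR = 2π·21.5 = 135.088484
per-turn = √(135.088484² + 27²) = √(18248.8985 + 729) = √18977.8985 = 137.760294
L = 0.5 × 137.760294 = 68.880147
V = π·3.5² × L = 38.484510 × 68.880147 = 2650.818702

L=68.880 V=2650.819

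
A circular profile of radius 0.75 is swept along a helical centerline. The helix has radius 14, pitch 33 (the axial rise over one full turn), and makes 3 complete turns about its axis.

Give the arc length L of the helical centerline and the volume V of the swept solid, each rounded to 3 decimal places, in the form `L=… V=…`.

2πR = 2π·14 = 87.964594
per-turn = √(87.964594² + 33²) = √(7737.7699 + 1089) = √8826.7699 = 93.950891
L = 3 × 93.950891 = 281.852672
V = π·0.75² × L = 1.767146 × 281.852672 = 498.074784

L=281.853 V=498.075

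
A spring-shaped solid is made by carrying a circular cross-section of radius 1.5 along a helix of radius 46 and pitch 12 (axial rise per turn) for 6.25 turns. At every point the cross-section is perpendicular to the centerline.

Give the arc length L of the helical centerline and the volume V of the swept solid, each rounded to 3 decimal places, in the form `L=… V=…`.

L=1807.972 V=12779.801

2πR = 2π·46 = 289.026524
per-turn = √(289.026524² + 12²) = √(83536.3317 + 144) = √83680.3317 = 289.275529
L = 6.25 × 289.275529 = 1807.972056
V = π·1.5² × L = 7.068583 × 1807.972056 = 12779.801390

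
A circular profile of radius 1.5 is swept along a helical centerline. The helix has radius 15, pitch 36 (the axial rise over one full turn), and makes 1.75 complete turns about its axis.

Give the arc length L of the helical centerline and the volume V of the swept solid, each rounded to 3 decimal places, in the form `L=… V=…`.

2πR = 2π·15 = 94.247780
per-turn = √(94.247780² + 36²) = √(8882.6440 + 1296) = √10178.6440 = 100.889266
L = 1.75 × 100.889266 = 176.556215
V = π·1.5² × L = 7.068583 × 176.556215 = 1248.002344

L=176.556 V=1248.002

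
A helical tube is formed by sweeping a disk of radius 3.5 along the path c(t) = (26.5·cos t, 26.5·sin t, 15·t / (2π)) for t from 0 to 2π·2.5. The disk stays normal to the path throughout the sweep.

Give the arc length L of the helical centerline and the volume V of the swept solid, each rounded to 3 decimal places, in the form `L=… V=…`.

L=417.947 V=16084.476

2πR = 2π·26.5 = 166.504411
per-turn = √(166.504411² + 15²) = √(27723.7188 + 225) = √27948.7188 = 167.178703
L = 2.5 × 167.178703 = 417.946758
V = π·3.5² × L = 38.484510 × 417.946758 = 16084.476179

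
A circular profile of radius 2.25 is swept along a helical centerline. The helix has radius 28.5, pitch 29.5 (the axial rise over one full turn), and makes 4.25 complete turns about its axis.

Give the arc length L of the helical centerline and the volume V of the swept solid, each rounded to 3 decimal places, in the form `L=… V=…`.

2πR = 2π·28.5 = 179.070781
per-turn = √(179.070781² + 29.5²) = √(32066.3447 + 870.25) = √32936.5947 = 181.484420
L = 4.25 × 181.484420 = 771.308785
V = π·2.25² × L = 15.904313 × 771.308785 = 12267.136188

L=771.309 V=12267.136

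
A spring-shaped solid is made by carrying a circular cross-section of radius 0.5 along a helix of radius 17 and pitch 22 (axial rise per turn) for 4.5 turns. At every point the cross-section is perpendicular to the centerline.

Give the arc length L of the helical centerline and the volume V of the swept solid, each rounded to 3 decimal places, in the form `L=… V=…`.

2πR = 2π·17 = 106.814150
per-turn = √(106.814150² + 22²) = √(11409.2627 + 484) = √11893.2627 = 109.056236
L = 4.5 × 109.056236 = 490.753064
V = π·0.5² × L = 0.785398 × 490.753064 = 385.436555

L=490.753 V=385.437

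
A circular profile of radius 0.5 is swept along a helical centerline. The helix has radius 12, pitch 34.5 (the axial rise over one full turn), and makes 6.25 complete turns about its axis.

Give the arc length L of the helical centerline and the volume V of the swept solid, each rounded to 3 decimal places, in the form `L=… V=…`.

2πR = 2π·12 = 75.398224
per-turn = √(75.398224² + 34.5²) = √(5684.8921 + 1190.25) = √6875.1421 = 82.916477
L = 6.25 × 82.916477 = 518.227980
V = π·0.5² × L = 0.785398 × 518.227980 = 407.015304

L=518.228 V=407.015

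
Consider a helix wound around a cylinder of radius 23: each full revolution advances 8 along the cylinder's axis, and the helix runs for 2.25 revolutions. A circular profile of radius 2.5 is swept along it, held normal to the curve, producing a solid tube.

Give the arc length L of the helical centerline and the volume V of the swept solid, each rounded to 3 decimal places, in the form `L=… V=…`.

L=325.653 V=6394.175

2πR = 2π·23 = 144.513262
per-turn = √(144.513262² + 8²) = √(20884.0829 + 64) = √20948.0829 = 144.734526
L = 2.25 × 144.734526 = 325.652683
V = π·2.5² × L = 19.634954 × 325.652683 = 6394.175472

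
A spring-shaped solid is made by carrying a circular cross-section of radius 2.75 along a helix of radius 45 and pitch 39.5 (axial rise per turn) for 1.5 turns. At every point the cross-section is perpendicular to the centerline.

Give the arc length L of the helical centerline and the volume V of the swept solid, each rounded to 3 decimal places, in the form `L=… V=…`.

2πR = 2π·45 = 282.743339
per-turn = √(282.743339² + 39.5²) = √(79943.7956 + 1560.25) = √81504.0456 = 285.489134
L = 1.5 × 285.489134 = 428.233701
V = π·2.75² × L = 23.758294 × 428.233701 = 10174.102360

L=428.234 V=10174.102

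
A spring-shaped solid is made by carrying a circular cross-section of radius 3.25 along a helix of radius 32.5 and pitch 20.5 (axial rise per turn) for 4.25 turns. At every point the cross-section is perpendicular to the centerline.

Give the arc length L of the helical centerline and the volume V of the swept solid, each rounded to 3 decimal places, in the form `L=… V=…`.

2πR = 2π·32.5 = 204.203522
per-turn = √(204.203522² + 20.5²) = √(41699.0786 + 420.25) = √42119.3286 = 205.229941
L = 4.25 × 205.229941 = 872.227248
V = π·3.25² × L = 33.183072 × 872.227248 = 28943.179934

L=872.227 V=28943.180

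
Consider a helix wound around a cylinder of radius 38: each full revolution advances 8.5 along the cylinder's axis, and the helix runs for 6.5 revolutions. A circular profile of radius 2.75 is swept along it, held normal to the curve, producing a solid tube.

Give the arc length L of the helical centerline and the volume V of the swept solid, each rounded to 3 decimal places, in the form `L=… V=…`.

2πR = 2π·38 = 238.761042
per-turn = √(238.761042² + 8.5²) = √(57006.8350 + 72.25) = √57079.0850 = 238.912296
L = 6.5 × 238.912296 = 1552.929922
V = π·2.75² × L = 23.758294 × 1552.929922 = 36894.966332

L=1552.930 V=36894.966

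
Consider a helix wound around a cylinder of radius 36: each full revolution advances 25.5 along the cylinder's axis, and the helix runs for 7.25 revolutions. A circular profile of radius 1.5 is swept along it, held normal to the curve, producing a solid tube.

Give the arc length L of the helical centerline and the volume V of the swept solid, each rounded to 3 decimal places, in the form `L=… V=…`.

2πR = 2π·36 = 226.194671
per-turn = √(226.194671² + 25.5²) = √(51164.0292 + 650.25) = √51814.2792 = 227.627501
L = 7.25 × 227.627501 = 1650.299382
V = π·1.5² × L = 7.068583 × 1650.299382 = 11665.278935

L=1650.299 V=11665.279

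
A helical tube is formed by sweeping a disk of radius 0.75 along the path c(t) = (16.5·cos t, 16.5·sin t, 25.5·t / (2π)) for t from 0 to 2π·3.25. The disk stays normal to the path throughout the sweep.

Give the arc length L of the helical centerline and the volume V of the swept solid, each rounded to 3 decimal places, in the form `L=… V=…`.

L=346.978 V=613.161

2πR = 2π·16.5 = 103.672558
per-turn = √(103.672558² + 25.5²) = √(10747.9992 + 650.25) = √11398.2492 = 106.762583
L = 3.25 × 106.762583 = 346.978396
V = π·0.75² × L = 1.767146 × 346.978396 = 613.161438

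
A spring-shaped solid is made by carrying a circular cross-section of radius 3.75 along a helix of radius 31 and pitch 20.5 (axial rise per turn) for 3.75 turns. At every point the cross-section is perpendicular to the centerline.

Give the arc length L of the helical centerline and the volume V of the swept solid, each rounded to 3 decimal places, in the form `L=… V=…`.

2πR = 2π·31 = 194.778745
per-turn = √(194.778745² + 20.5²) = √(37938.7593 + 420.25) = √38359.0093 = 195.854562
L = 3.75 × 195.854562 = 734.454606
V = π·3.75² × L = 44.178647 × 734.454606 = 32447.210557

L=734.455 V=32447.211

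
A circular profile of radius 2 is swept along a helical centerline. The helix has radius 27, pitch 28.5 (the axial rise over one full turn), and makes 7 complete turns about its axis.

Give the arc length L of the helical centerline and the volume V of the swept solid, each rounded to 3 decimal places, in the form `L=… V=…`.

2πR = 2π·27 = 169.646003
per-turn = √(169.646003² + 28.5²) = √(28779.7664 + 812.25) = √29592.0164 = 172.023302
L = 7 × 172.023302 = 1204.163114
V = π·2² × L = 12.566371 × 1204.163114 = 15131.959971

L=1204.163 V=15131.960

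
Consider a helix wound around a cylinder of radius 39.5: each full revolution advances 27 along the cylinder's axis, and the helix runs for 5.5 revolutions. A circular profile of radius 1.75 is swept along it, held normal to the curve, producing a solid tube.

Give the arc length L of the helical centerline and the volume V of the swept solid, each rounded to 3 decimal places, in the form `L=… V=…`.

L=1373.076 V=13210.538

2πR = 2π·39.5 = 248.185820
per-turn = √(248.185820² + 27²) = √(61596.2011 + 729) = √62325.2011 = 249.650157
L = 5.5 × 249.650157 = 1373.075865
V = π·1.75² × L = 9.621128 × 1373.075865 = 13210.537971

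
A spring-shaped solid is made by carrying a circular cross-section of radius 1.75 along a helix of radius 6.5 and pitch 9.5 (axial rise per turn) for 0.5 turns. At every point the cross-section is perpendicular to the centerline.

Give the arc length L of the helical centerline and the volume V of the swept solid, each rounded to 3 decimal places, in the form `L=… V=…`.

L=20.966 V=201.712

2πR = 2π·6.5 = 40.840704
per-turn = √(40.840704² + 9.5²) = √(1667.9631 + 90.25) = √1758.2131 = 41.931052
L = 0.5 × 41.931052 = 20.965526
V = π·1.75² × L = 9.621128 × 20.965526 = 201.712000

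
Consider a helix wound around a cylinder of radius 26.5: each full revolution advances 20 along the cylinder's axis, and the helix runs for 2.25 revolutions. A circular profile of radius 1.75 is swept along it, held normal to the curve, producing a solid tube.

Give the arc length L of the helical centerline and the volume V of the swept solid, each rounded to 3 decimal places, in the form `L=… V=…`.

L=377.328 V=3630.320

2πR = 2π·26.5 = 166.504411
per-turn = √(166.504411² + 20²) = √(27723.7188 + 400) = √28123.7188 = 167.701278
L = 2.25 × 167.701278 = 377.327876
V = π·1.75² × L = 9.621128 × 377.327876 = 3630.319608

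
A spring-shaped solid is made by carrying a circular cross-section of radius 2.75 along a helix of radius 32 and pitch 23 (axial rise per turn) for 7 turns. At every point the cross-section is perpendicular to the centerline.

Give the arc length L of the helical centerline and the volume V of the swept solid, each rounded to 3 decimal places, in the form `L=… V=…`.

2πR = 2π·32 = 201.061930
per-turn = √(201.061930² + 23²) = √(40425.8996 + 529) = √40954.8996 = 202.373169
L = 7 × 202.373169 = 1416.612185
V = π·2.75² × L = 23.758294 × 1416.612185 = 33656.289394

L=1416.612 V=33656.289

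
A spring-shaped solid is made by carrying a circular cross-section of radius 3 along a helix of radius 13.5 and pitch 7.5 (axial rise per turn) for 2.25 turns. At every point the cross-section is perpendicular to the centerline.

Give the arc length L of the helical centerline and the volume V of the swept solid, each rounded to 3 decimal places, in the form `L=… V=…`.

L=191.596 V=5417.259

2πR = 2π·13.5 = 84.823002
per-turn = √(84.823002² + 7.5²) = √(7194.9416 + 56.25) = √7251.1916 = 85.153929
L = 2.25 × 85.153929 = 191.596340
V = π·3² × L = 28.274334 × 191.596340 = 5417.258889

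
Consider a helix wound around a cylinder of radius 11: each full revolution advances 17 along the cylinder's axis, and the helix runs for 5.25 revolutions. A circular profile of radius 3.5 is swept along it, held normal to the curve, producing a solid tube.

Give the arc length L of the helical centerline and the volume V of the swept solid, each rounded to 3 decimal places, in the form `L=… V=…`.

L=373.669 V=14380.470

2πR = 2π·11 = 69.115038
per-turn = √(69.115038² + 17²) = √(4776.8885 + 289) = √5065.8885 = 71.175056
L = 5.25 × 71.175056 = 373.669042
V = π·3.5² × L = 38.484510 × 373.669042 = 14380.469969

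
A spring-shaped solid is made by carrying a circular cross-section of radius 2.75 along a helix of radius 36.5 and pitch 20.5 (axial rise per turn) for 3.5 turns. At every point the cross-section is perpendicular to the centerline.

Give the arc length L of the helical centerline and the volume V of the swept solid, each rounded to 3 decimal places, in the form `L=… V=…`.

L=805.877 V=19146.271

2πR = 2π·36.5 = 229.336264
per-turn = √(229.336264² + 20.5²) = √(52595.1219 + 420.25) = √53015.3719 = 230.250672
L = 3.5 × 230.250672 = 805.877351
V = π·2.75² × L = 23.758294 × 805.877351 = 19146.271395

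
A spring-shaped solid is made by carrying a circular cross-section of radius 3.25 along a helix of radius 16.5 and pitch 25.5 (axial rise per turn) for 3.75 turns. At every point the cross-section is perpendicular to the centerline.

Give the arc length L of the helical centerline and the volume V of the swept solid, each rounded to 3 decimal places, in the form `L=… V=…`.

2πR = 2π·16.5 = 103.672558
per-turn = √(103.672558² + 25.5²) = √(10747.9992 + 650.25) = √11398.2492 = 106.762583
L = 3.75 × 106.762583 = 400.359687
V = π·3.25² × L = 33.183072 × 400.359687 = 13285.164494

L=400.360 V=13285.164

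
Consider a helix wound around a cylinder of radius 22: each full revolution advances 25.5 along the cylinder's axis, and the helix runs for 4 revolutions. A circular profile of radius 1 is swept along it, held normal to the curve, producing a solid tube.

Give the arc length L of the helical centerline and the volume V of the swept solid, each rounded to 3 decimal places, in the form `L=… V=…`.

2πR = 2π·22 = 138.230077
per-turn = √(138.230077² + 25.5²) = √(19107.5541 + 650.25) = √19757.8041 = 140.562456
L = 4 × 140.562456 = 562.249825
V = π·1² × L = 3.141593 × 562.249825 = 1766.359920

L=562.250 V=1766.360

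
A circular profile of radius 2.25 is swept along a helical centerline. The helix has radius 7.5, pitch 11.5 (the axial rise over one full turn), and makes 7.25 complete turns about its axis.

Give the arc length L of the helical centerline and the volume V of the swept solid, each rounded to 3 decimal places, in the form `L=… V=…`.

2πR = 2π·7.5 = 47.123890
per-turn = √(47.123890² + 11.5²) = √(2220.6610 + 132.25) = √2352.9110 = 48.506814
L = 7.25 × 48.506814 = 351.674400
V = π·2.25² × L = 15.904313 × 351.674400 = 5593.139671

L=351.674 V=5593.140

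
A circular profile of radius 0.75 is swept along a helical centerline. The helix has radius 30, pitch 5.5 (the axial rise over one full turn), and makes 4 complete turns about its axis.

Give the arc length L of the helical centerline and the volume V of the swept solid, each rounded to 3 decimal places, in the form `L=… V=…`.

2πR = 2π·30 = 188.495559
per-turn = √(188.495559² + 5.5²) = √(35530.5758 + 30.25) = √35560.8258 = 188.575783
L = 4 × 188.575783 = 754.303131
V = π·0.75² × L = 1.767146 × 754.303131 = 1332.963661

L=754.303 V=1332.964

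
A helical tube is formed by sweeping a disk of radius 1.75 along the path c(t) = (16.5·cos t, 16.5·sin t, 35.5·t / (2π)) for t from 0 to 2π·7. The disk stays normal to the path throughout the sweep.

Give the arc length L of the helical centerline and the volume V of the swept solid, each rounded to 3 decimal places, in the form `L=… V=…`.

L=767.075 V=7380.127

2πR = 2π·16.5 = 103.672558
per-turn = √(103.672558² + 35.5²) = √(10747.9992 + 1260.25) = √12008.2492 = 109.582157
L = 7 × 109.582157 = 767.075101
V = π·1.75² × L = 9.621128 × 767.075101 = 7380.127349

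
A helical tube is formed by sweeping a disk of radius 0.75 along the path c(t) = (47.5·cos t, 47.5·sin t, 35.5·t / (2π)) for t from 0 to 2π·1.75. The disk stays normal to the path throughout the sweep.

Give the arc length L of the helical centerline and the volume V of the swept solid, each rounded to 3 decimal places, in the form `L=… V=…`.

L=525.972 V=929.469

2πR = 2π·47.5 = 298.451302
per-turn = √(298.451302² + 35.5²) = √(89073.1797 + 1260.25) = √90333.4297 = 300.555202
L = 1.75 × 300.555202 = 525.971604
V = π·0.75² × L = 1.767146 × 525.971604 = 929.468547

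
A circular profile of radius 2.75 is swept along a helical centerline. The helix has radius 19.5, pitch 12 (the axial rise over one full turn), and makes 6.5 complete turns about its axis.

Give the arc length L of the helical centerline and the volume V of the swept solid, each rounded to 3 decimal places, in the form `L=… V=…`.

L=800.204 V=19011.490

2πR = 2π·19.5 = 122.522113
per-turn = √(122.522113² + 12²) = √(15011.6683 + 144) = √15155.6683 = 123.108360
L = 6.5 × 123.108360 = 800.204340
V = π·2.75² × L = 23.758294 × 800.204340 = 19011.490319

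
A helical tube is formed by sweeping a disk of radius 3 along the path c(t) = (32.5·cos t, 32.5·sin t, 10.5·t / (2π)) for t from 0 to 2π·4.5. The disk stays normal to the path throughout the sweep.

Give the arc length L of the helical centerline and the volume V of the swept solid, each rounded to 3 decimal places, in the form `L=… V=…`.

L=920.130 V=26016.058

2πR = 2π·32.5 = 204.203522
per-turn = √(204.203522² + 10.5²) = √(41699.0786 + 110.25) = √41809.3286 = 204.473296
L = 4.5 × 204.473296 = 920.129830
V = π·3² × L = 28.274334 × 920.129830 = 26016.058028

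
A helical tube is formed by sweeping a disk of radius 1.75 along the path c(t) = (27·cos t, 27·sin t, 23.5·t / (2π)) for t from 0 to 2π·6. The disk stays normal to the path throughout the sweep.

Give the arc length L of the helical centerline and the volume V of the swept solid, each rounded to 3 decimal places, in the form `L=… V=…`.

L=1027.596 V=9886.628

2πR = 2π·27 = 169.646003
per-turn = √(169.646003² + 23.5²) = √(28779.7664 + 552.25) = √29332.0164 = 171.265923
L = 6 × 171.265923 = 1027.595539
V = π·1.75² × L = 9.621128 × 1027.595539 = 9886.627700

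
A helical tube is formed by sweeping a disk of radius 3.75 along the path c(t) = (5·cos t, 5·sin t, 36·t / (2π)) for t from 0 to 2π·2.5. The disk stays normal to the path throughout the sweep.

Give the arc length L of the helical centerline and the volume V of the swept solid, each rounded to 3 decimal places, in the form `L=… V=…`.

L=119.451 V=5277.176

2πR = 2π·5 = 31.415927
per-turn = √(31.415927² + 36²) = √(986.9604 + 1296) = √2282.9604 = 47.780335
L = 2.5 × 47.780335 = 119.450838
V = π·3.75² × L = 44.178647 × 119.450838 = 5277.176379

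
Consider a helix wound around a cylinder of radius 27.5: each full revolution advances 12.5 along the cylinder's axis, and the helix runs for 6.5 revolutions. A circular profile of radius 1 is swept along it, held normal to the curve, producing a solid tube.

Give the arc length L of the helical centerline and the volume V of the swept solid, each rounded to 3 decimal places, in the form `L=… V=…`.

2πR = 2π·27.5 = 172.787596
per-turn = √(172.787596² + 12.5²) = √(29855.5533 + 156.25) = √30011.8033 = 173.239151
L = 6.5 × 173.239151 = 1126.054479
V = π·1² × L = 3.141593 × 1126.054479 = 3537.604479

L=1126.054 V=3537.604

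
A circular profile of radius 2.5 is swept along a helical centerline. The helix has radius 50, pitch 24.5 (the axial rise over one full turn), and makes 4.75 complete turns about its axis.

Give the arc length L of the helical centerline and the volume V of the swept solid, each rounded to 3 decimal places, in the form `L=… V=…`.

L=1496.787 V=29389.353

2πR = 2π·50 = 314.159265
per-turn = √(314.159265² + 24.5²) = √(98696.0440 + 600.25) = √99296.2940 = 315.113145
L = 4.75 × 315.113145 = 1496.787438
V = π·2.5² × L = 19.634954 × 1496.787438 = 29389.352614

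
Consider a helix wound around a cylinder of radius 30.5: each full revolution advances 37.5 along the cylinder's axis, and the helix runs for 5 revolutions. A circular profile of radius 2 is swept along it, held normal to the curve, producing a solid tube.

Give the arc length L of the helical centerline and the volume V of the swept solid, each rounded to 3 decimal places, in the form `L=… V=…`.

L=976.359 V=12269.285

2πR = 2π·30.5 = 191.637152
per-turn = √(191.637152² + 37.5²) = √(36724.7980 + 1406.25) = √38131.0480 = 195.271729
L = 5 × 195.271729 = 976.358643
V = π·2² × L = 12.566371 × 976.358643 = 12269.284558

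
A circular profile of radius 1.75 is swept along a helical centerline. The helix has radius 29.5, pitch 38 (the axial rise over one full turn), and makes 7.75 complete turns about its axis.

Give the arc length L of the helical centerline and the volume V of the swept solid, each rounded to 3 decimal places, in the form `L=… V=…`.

L=1466.371 V=14108.140

2πR = 2π·29.5 = 185.353967
per-turn = √(185.353967² + 38²) = √(34356.0929 + 1444) = √35800.0929 = 189.209125
L = 7.75 × 189.209125 = 1466.370717
V = π·1.75² × L = 9.621128 × 1466.370717 = 14108.139637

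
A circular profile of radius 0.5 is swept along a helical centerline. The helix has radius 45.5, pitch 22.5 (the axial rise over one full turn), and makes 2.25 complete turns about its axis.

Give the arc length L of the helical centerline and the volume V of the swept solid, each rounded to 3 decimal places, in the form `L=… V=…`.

L=645.230 V=506.763

2πR = 2π·45.5 = 285.884931
per-turn = √(285.884931² + 22.5²) = √(81730.1940 + 506.25) = √82236.4440 = 286.768973
L = 2.25 × 286.768973 = 645.230190
V = π·0.5² × L = 0.785398 × 645.230190 = 506.762606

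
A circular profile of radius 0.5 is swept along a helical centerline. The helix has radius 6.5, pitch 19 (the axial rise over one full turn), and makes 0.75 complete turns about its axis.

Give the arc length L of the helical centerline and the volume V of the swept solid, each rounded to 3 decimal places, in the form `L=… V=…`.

L=33.783 V=26.533

2πR = 2π·6.5 = 40.840704
per-turn = √(40.840704² + 19²) = √(1667.9631 + 361) = √2028.9631 = 45.044013
L = 0.75 × 45.044013 = 33.783010
V = π·0.5² × L = 0.785398 × 33.783010 = 26.533114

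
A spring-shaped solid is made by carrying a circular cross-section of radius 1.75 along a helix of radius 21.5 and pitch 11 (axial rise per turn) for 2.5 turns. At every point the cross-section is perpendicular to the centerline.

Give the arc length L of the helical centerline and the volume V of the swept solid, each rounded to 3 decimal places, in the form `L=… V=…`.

L=338.839 V=3260.013

2πR = 2π·21.5 = 135.088484
per-turn = √(135.088484² + 11²) = √(18248.8985 + 121) = √18369.8985 = 135.535599
L = 2.5 × 135.535599 = 338.838997
V = π·1.75² × L = 9.621128 × 338.838997 = 3260.013192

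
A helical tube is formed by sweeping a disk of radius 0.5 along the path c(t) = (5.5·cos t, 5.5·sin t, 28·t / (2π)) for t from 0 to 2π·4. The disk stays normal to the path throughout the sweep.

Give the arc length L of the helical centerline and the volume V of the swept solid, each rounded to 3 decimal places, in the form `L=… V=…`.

L=177.909 V=139.729

2πR = 2π·5.5 = 34.557519
per-turn = √(34.557519² + 28²) = √(1194.2221 + 784) = √1978.2221 = 44.477209
L = 4 × 44.477209 = 177.908837
V = π·0.5² × L = 0.785398 × 177.908837 = 139.729273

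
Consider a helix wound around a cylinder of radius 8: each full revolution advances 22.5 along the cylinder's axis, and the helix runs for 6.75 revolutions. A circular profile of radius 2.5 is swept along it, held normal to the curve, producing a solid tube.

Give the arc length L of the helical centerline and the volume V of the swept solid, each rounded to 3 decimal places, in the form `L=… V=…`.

L=371.733 V=7298.951

2πR = 2π·8 = 50.265482
per-turn = √(50.265482² + 22.5²) = √(2526.6187 + 506.25) = √3032.8687 = 55.071487
L = 6.75 × 55.071487 = 371.732540
V = π·2.5² × L = 19.634954 × 371.732540 = 7298.951356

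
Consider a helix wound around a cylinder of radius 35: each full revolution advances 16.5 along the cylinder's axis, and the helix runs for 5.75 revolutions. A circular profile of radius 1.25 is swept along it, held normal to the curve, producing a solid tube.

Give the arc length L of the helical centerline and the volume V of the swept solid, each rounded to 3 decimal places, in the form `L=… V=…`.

2πR = 2π·35 = 219.911486
per-turn = √(219.911486² + 16.5²) = √(48361.0616 + 272.25) = √48633.3116 = 220.529616
L = 5.75 × 220.529616 = 1268.045292
V = π·1.25² × L = 4.908739 × 1268.045292 = 6224.502774

L=1268.045 V=6224.503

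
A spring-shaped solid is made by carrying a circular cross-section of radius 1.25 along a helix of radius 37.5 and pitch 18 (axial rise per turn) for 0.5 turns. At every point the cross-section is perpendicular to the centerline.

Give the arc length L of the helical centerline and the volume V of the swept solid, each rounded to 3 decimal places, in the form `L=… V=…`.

L=118.153 V=579.982

2πR = 2π·37.5 = 235.619449
per-turn = √(235.619449² + 18²) = √(55516.5248 + 324) = √55840.5248 = 236.305998
L = 0.5 × 236.305998 = 118.152999
V = π·1.25² × L = 4.908739 × 118.152999 = 579.982178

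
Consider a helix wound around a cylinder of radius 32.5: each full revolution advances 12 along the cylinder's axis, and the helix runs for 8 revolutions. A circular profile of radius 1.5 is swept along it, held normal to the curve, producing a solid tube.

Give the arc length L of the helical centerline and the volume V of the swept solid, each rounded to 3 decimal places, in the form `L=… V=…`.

L=1636.446 V=11567.358

2πR = 2π·32.5 = 204.203522
per-turn = √(204.203522² + 12²) = √(41699.0786 + 144) = √41843.0786 = 204.555808
L = 8 × 204.555808 = 1636.446464
V = π·1.5² × L = 7.068583 × 1636.446464 = 11567.358427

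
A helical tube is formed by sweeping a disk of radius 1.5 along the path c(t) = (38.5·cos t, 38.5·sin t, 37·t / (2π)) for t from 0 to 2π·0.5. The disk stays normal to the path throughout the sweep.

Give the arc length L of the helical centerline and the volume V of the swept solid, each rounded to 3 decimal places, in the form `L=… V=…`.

2πR = 2π·38.5 = 241.902634
per-turn = √(241.902634² + 37²) = √(58516.8845 + 1369) = √59885.8845 = 244.715926
L = 0.5 × 244.715926 = 122.357963
V = π·1.5² × L = 7.068583 × 122.357963 = 864.897475

L=122.358 V=864.897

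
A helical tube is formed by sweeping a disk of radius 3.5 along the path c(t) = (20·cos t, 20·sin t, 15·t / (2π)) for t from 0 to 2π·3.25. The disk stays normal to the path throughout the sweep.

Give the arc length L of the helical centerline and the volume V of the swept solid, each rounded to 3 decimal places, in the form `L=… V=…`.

L=411.306 V=15828.922

2πR = 2π·20 = 125.663706
per-turn = √(125.663706² + 15²) = √(15791.3670 + 225) = √16016.3670 = 126.555786
L = 3.25 × 126.555786 = 411.306305
V = π·3.5² × L = 38.484510 × 411.306305 = 15828.921627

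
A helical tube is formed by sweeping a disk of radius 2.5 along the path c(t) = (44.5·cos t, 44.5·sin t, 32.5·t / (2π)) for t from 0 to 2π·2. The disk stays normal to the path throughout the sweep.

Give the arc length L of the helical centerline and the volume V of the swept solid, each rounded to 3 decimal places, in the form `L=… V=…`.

2πR = 2π·44.5 = 279.601746
per-turn = √(279.601746² + 32.5²) = √(78177.1365 + 1056.25) = √79233.3865 = 281.484256
L = 2 × 281.484256 = 562.968512
V = π·2.5² × L = 19.634954 × 562.968512 = 11053.860890

L=562.969 V=11053.861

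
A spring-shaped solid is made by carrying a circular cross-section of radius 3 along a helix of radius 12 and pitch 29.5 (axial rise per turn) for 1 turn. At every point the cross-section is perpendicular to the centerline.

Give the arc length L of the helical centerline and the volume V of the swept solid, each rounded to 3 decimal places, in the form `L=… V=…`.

2πR = 2π·12 = 75.398224
per-turn = √(75.398224² + 29.5²) = √(5684.8921 + 870.25) = √6555.1421 = 80.963832
L = 1 × 80.963832 = 80.963832
V = π·3² × L = 28.274334 × 80.963832 = 2289.198426

L=80.964 V=2289.198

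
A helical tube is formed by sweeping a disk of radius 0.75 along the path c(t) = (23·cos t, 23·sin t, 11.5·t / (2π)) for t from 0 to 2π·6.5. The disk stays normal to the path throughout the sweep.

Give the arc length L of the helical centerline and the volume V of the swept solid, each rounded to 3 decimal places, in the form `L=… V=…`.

2πR = 2π·23 = 144.513262
per-turn = √(144.513262² + 11.5²) = √(20884.0829 + 132.25) = √21016.3329 = 144.970110
L = 6.5 × 144.970110 = 942.305718
V = π·0.75² × L = 1.767146 × 942.305718 = 1665.191655

L=942.306 V=1665.192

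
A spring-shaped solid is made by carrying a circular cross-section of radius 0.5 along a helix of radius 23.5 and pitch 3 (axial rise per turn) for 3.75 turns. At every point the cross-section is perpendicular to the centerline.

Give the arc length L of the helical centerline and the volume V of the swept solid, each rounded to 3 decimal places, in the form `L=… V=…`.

2πR = 2π·23.5 = 147.654855
per-turn = √(147.654855² + 3²) = √(21801.9561 + 9) = √21810.9561 = 147.685328
L = 3.75 × 147.685328 = 553.819980
V = π·0.5² × L = 0.785398 × 553.819980 = 434.969195

L=553.820 V=434.969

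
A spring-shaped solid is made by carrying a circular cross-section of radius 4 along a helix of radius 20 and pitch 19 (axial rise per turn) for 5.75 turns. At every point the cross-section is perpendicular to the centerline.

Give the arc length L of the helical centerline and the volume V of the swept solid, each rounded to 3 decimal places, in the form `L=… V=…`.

L=730.779 V=36732.948

2πR = 2π·20 = 125.663706
per-turn = √(125.663706² + 19²) = √(15791.3670 + 361) = √16152.3670 = 127.091963
L = 5.75 × 127.091963 = 730.778787
V = π·4² × L = 50.265482 × 730.778787 = 36732.948291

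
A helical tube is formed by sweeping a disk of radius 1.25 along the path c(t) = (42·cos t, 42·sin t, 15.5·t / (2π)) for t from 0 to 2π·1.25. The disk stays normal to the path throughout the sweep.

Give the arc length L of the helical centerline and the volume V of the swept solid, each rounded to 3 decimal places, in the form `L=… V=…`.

2πR = 2π·42 = 263.893783
per-turn = √(263.893783² + 15.5²) = √(69639.9287 + 240.25) = √69880.1787 = 264.348593
L = 1.25 × 264.348593 = 330.435741
V = π·1.25² × L = 4.908739 × 330.435741 = 1622.022652

L=330.436 V=1622.023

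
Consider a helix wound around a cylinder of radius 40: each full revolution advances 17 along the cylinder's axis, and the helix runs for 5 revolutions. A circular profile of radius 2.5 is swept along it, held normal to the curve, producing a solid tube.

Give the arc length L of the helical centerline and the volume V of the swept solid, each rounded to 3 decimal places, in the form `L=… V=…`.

2πR = 2π·40 = 251.327412
per-turn = √(251.327412² + 17²) = √(63165.4682 + 289) = √63454.4682 = 251.901703
L = 5 × 251.901703 = 1259.508517
V = π·2.5² × L = 19.634954 × 1259.508517 = 24730.391899

L=1259.509 V=24730.392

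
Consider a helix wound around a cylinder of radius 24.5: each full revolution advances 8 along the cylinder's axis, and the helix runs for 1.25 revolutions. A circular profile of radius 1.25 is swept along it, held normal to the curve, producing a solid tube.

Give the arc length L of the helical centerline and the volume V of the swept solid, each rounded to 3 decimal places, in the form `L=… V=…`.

2πR = 2π·24.5 = 153.938040
per-turn = √(153.938040² + 8²) = √(23696.9202 + 64) = √23760.9202 = 154.145776
L = 1.25 × 154.145776 = 192.682220
V = π·1.25² × L = 4.908739 × 192.682220 = 945.826634

L=192.682 V=945.827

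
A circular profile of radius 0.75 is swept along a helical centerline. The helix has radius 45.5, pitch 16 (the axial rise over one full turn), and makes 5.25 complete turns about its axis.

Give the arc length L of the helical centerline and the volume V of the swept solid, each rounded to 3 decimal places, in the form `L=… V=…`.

2πR = 2π·45.5 = 285.884931
per-turn = √(285.884931² + 16²) = √(81730.1940 + 256) = √81986.1940 = 286.332314
L = 5.25 × 286.332314 = 1503.244649
V = π·0.75² × L = 1.767146 × 1503.244649 = 2656.452569

L=1503.245 V=2656.453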